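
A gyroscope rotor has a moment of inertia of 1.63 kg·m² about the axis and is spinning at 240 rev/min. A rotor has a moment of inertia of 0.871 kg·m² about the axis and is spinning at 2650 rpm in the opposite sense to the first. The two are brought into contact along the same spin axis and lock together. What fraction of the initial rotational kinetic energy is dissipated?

No external torque acts about the common axis, so total angular momentum is conserved.
Taking A's sense as positive: L = (1.630)(240) − (0.8710)(2650) = -1917 kg·m²·rpm.
Combined I = 1.630 + 0.8710 = 2.501 kg·m².
ω_f = L / I = -1917 / 2.501 = -766.5 rpm.
KE_i = ½ΣIω² = 34050 J; KE_f = ½(2.501)(80.26)² = 8056 J.
Fraction dissipated = (KE_i − KE_f)/KE_i = 0.7634.

fraction ≈ 0.763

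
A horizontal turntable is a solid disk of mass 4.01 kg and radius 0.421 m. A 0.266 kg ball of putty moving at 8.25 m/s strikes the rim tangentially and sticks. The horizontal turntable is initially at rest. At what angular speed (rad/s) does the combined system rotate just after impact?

The axle reaction passes through the axle and exerts no torque about it; angular momentum about the axle is conserved through the impact.
I_p = ½(4.01)(0.421)² = 0.3554 kg·m². Taking the sense of the ball of putty's angular momentum as positive, L_{ball} = m v R = (0.266)(8.25)(0.421) = 0.9239 kg·m²/s.
L_i = 0 + 0.9239 = 0.9239 kg·m²/s.
After sticking, I_f = I_p + m R² = 0.3554 + (0.266)(0.421)² = 0.4025 kg·m².
ω_f = L_i / I_f = 0.9239 / 0.4025 = 2.295 rad/s.

|ω_f| ≈ 2.30 rad/s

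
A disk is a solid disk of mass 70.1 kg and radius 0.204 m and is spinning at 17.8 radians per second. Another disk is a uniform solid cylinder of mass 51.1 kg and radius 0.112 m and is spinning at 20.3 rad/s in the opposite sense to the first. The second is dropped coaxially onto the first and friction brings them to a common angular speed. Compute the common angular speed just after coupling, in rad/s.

|ω_f| ≈ 10.9 rad/s

No external torque acts about the common axis, so total angular momentum is conserved.
Moments of inertia: I_A = ½(70.1)(0.204)² = 1.459 kg·m²; I_B = ½(51.1)(0.112)² = 0.3205 kg·m².
Taking A's sense as positive: L = (1.459)(17.8) − (0.3205)(20.3) = 19.46 kg·m²·rad/s.
Combined I = 1.459 + 0.3205 = 1.779 kg·m².
ω_f = L / I = 19.46 / 1.779 = 10.94 rad/s.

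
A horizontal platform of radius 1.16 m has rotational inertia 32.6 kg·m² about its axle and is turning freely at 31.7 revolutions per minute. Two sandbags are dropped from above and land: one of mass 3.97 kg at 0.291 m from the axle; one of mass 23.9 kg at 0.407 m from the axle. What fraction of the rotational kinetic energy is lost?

No external torque acts about the axle; L_before = L_after.
Added inertia Σmr² = (3.97)(0.291)² + (23.9)(0.407)² = 4.295 kg·m²; I_f = 32.60 + 4.295 = 36.90 kg·m².
ω_f = I_p ω_i / I_f = (32.60)(31.7) / 36.90 = 28.01 rpm.
KE_i = ½(32.60)(3.320 rad/s)² = 179.6 J; KE_f = ½(36.90)(2.933)² = 158.7 J.
Fraction lost = 0.1164.

fraction ≈ 0.116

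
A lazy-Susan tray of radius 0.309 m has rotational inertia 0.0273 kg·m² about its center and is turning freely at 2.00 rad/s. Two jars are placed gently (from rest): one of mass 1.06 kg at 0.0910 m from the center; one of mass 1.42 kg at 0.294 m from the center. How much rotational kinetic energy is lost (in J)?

No external torque acts about the center; L_before = L_after.
Added inertia Σmr² = (1.06)(0.0910)² + (1.42)(0.294)² = 0.1315 kg·m²; I_f = 0.02730 + 0.1315 = 0.1588 kg·m².
ω_f = I_p ω_i / I_f = (0.02730)(2.00) / 0.1588 = 0.3438 rad/s.
KE_i = ½(0.02730)(2.000 rad/s)² = 0.05460 J; KE_f = ½(0.1588)(0.3438)² = 0.009386 J.

energy lost ≈ 0.0452 J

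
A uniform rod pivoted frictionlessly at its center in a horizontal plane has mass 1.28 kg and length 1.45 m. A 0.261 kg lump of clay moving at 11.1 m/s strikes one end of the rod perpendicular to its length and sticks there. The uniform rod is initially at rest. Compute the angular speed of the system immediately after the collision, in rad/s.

The axle reaction passes through the pivot and exerts no torque about it; angular momentum about the pivot is conserved through the impact.
I_p = (1/12)(1.28)(1.45)² = 0.2243 kg·m². Taking the sense of the lump of clay's angular momentum as positive, L_{lump} = m v R = (0.261)(11.1)(1.45/2) = 2.100 kg·m²/s.
L_i = 0 + 2.100 = 2.100 kg·m²/s.
After sticking, I_f = I_p + m R² = 0.2243 + (0.261)(1.45/2)² = 0.3615 kg·m².
ω_f = L_i / I_f = 2.100 / 0.3615 = 5.811 rad/s.

|ω_f| ≈ 5.81 rad/s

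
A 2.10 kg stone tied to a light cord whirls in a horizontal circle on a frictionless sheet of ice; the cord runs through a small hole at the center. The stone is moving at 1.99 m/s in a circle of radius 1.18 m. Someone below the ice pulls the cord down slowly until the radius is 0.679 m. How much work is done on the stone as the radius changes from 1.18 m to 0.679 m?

W ≈ 8.40 J

The only horizontal force on the mass is along the cord (radial), so it exerts no torque about the hole and angular momentum m v r is conserved.
v₂ = v₁ r₁ / r₂ = (1.99)(1.18) / (0.679) = 3.458 m/s.
W = ΔKE = ½m(v₂² − v₁²) = 8.400 J.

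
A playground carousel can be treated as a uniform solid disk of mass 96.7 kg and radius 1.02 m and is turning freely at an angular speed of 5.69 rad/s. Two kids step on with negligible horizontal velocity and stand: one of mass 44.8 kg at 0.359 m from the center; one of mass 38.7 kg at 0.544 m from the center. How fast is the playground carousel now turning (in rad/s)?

The added mass arrives with no angular momentum about the center, and any external torque about the center is negligible, so the system's angular momentum is conserved.
I_p = ½(96.7)(1.02)² = 50.30 kg·m².
Added inertia Σmr² = (44.8)(0.359)² + (38.7)(0.544)² = 17.23 kg·m²; I_f = 50.30 + 17.23 = 67.53 kg·m².
ω_f = I_p ω_i / I_f = (50.30)(5.69) / 67.53 = 4.239 rad/s.

ω_f ≈ 4.24 rad/s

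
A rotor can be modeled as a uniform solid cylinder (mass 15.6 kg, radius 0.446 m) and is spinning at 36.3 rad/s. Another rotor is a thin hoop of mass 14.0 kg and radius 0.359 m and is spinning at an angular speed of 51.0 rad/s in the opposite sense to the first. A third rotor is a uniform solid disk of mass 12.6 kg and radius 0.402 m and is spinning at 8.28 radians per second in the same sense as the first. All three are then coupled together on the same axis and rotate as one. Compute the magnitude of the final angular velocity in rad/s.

|ω_f| ≈ 6.23 rad/s

No external torque acts about the common axis, so total angular momentum is conserved.
Moments of inertia: I_A = ½(15.6)(0.446)² = 1.552 kg·m²; I_B = (14.0)(0.359)² = 1.804 kg·m²; I_C = ½(12.6)(0.402)² = 1.018 kg·m².
Taking A's sense as positive: L = (1.552)(36.3) − (1.804)(51.0) + (1.018)(8.28) = -27.27 kg·m²·rad/s.
Combined I = 1.552 + 1.804 + 1.018 = 4.374 kg·m².
ω_f = L / I = -27.27 / 4.374 = -6.235 rad/s.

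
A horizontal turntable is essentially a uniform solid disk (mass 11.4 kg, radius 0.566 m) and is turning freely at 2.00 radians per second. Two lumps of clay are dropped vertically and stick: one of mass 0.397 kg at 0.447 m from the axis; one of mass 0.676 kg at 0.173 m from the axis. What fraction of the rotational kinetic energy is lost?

fraction ≈ 0.0517

The added mass arrives with no angular momentum about the axis, and any external torque about the axis is negligible, so the system's angular momentum is conserved.
I_p = ½(11.4)(0.566)² = 1.826 kg·m².
Added inertia Σmr² = (0.397)(0.447)² + (0.676)(0.173)² = 0.09956 kg·m²; I_f = 1.826 + 0.09956 = 1.926 kg·m².
ω_f = I_p ω_i / I_f = (1.826)(2.00) / 1.926 = 1.897 rad/s.
KE_i = ½(1.826)(2.000 rad/s)² = 3.652 J; KE_f = ½(1.926)(1.897)² = 3.463 J.
Fraction lost = 0.05170.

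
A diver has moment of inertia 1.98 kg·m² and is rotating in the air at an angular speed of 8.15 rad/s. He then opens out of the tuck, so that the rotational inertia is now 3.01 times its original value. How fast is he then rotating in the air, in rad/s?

Angular momentum about the spin axis is conserved since the torque about it is zero.
I₂ = 3.01 × 1.98 = 5.960 kg·m².
ω₂ = I₁ω₁ / I₂ = (1.980)(8.15 rad/s) / (5.960) = 2.708 rad/s.

ω₂ ≈ 2.71 rad/s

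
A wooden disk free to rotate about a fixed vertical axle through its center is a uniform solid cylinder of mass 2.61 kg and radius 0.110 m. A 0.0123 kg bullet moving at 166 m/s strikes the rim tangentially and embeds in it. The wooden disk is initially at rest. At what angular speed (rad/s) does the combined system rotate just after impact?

About the axle the impulsive forces during the collision are internal, so angular momentum about that axis is conserved.
I_p = ½(2.61)(0.110)² = 0.01579 kg·m². Taking the sense of the bullet's angular momentum as positive, L_{bullet} = m v R = (0.0123)(166)(0.110) = 0.2246 kg·m²/s.
L_i = 0 + 0.2246 = 0.2246 kg·m²/s.
After sticking, I_f = I_p + m R² = 0.01579 + (0.0123)(0.110)² = 0.01594 kg·m².
ω_f = L_i / I_f = 0.2246 / 0.01594 = 14.09 rad/s.

|ω_f| ≈ 14.1 rad/s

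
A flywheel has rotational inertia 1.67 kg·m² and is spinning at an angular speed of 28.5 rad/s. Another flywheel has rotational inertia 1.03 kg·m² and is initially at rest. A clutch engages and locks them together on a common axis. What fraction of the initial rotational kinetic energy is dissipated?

fraction ≈ 0.381

No external torque acts about the common axis, so total angular momentum is conserved.
Taking A's sense as positive: L = (1.670)(28.5) = 47.59 kg·m²·rad/s.
Combined I = 1.670 + 1.030 = 2.700 kg·m².
ω_f = L / I = 47.59 / 2.700 = 17.63 rad/s.
KE_i = ½ΣIω² = 678.2 J; KE_f = ½(2.700)(17.63)² = 419.5 J.
Fraction dissipated = (KE_i − KE_f)/KE_i = 0.3815.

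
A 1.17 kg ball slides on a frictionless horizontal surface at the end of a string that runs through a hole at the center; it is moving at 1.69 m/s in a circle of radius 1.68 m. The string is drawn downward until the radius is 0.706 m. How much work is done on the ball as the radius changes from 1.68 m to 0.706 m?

The only horizontal force on the mass is along the cord (radial), so it exerts no torque about the hole and angular momentum m v r is conserved.
v₂ = v₁ r₁ / r₂ = (1.69)(1.68) / (0.706) = 4.022 m/s.
W = ΔKE = ½m(v₂² − v₁²) = 7.790 J.

W ≈ 7.79 J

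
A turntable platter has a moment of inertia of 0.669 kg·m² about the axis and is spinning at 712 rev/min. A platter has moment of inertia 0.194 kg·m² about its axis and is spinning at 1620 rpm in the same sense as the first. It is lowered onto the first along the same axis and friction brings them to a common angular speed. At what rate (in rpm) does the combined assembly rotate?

|ω_f| ≈ 916 rpm

No external torque acts about the common axis, so total angular momentum is conserved.
Taking A's sense as positive: L = (0.6690)(712) + (0.1940)(1620) = 790.6 kg·m²·rpm.
Combined I = 0.6690 + 0.1940 = 0.8630 kg·m².
ω_f = L / I = 790.6 / 0.8630 = 916.1 rpm.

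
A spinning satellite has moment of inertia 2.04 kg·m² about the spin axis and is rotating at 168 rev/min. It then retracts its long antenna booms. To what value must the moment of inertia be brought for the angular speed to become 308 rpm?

No external torque acts about the spin axis, so angular momentum is conserved.
I₂ = I₁ω₁ / ω₂ = (2.04)(168) / (308) = 1.113 kg·m².

I₂ ≈ 1.11 kg·m²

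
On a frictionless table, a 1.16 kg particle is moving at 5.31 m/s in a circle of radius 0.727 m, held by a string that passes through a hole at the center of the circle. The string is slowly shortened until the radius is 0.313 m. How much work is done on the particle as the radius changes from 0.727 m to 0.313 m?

W ≈ 71.9 J

Central (radial) force ⇒ zero torque about the center ⇒ m v r is constant.
v₂ = v₁ r₁ / r₂ = (5.31)(0.727) / (0.313) = 12.33 m/s.
W = ΔKE = ½m(v₂² − v₁²) = 71.87 J.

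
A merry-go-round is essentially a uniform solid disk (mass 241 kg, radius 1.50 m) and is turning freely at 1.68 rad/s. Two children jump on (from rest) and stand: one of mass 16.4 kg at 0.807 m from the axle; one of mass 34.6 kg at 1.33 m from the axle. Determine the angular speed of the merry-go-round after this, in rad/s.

ω_f ≈ 1.33 rad/s

The added mass arrives with no angular momentum about the axle, and any external torque about the axle is negligible, so the system's angular momentum is conserved.
I_p = ½(241)(1.50)² = 271.1 kg·m².
Added inertia Σmr² = (16.4)(0.807)² + (34.6)(1.33)² = 71.88 kg·m²; I_f = 271.1 + 71.88 = 343.0 kg·m².
ω_f = I_p ω_i / I_f = (271.1)(1.68) / 343.0 = 1.328 rad/s.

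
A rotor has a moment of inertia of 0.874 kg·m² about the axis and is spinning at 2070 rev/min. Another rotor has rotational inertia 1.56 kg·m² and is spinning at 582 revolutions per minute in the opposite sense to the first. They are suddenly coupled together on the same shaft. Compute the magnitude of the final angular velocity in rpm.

No external torque acts about the common axis, so total angular momentum is conserved.
Taking A's sense as positive: L = (0.8740)(2070) − (1.560)(582) = 901.3 kg·m²·rpm.
Combined I = 0.8740 + 1.560 = 2.434 kg·m².
ω_f = L / I = 901.3 / 2.434 = 370.3 rpm.

|ω_f| ≈ 370 rpm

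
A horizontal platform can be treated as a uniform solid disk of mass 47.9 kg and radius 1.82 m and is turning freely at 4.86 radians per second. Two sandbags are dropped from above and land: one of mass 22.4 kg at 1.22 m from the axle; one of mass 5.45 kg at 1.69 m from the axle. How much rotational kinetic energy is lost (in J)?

No external torque acts about the axle; L_before = L_after.
I_p = ½(47.9)(1.82)² = 79.33 kg·m².
Added inertia Σmr² = (22.4)(1.22)² + (5.45)(1.69)² = 48.91 kg·m²; I_f = 79.33 + 48.91 = 128.2 kg·m².
ω_f = I_p ω_i / I_f = (79.33)(4.86) / 128.2 = 3.007 rad/s.
KE_i = ½(79.33)(4.860 rad/s)² = 936.9 J; KE_f = ½(128.2)(3.007)² = 579.6 J.

energy lost ≈ 357 J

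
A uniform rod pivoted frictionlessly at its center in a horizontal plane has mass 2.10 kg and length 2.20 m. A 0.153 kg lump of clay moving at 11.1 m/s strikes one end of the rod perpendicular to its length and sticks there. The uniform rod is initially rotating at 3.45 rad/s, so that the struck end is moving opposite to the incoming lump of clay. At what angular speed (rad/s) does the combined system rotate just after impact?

|ω_f| ≈ 1.02 rad/s

The axle reaction passes through the pivot and exerts no torque about it; angular momentum about the pivot is conserved through the impact.
I_p = (1/12)(2.10)(2.20)² = 0.8470 kg·m². Taking the sense of the lump of clay's angular momentum as positive, L_{lump} = m v R = (0.153)(11.1)(2.20/2) = 1.868 kg·m²/s.
L_i = −I_p ω_p + m v R = −(0.8470)(3.45) + 1.868 = -1.054 kg·m²/s.
After sticking, I_f = I_p + m R² = 0.8470 + (0.153)(2.20/2)² = 1.032 kg·m².
ω_f = L_i / I_f = -1.054 / 1.032 = -1.021 rad/s.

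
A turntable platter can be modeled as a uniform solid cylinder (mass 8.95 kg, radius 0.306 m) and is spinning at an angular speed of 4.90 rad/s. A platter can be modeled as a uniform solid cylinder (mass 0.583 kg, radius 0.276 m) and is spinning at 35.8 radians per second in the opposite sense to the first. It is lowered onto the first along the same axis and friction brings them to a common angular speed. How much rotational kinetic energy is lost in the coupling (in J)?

The coupling torques are internal; angular momentum about the shared axis is conserved.
Moments of inertia: I_A = ½(8.95)(0.306)² = 0.4190 kg·m²; I_B = ½(0.583)(0.276)² = 0.02221 kg·m².
Taking A's sense as positive: L = (0.4190)(4.90) − (0.02221)(35.8) = 1.258 kg·m²·rad/s.
Combined I = 0.4190 + 0.02221 = 0.4412 kg·m².
ω_f = L / I = 1.258 / 0.4412 = 2.852 rad/s.
KE_i = ½ΣIω² = 19.26 J; KE_f = ½(0.4412)(2.852)² = 1.794 J.

ΔKE lost ≈ 17.5 J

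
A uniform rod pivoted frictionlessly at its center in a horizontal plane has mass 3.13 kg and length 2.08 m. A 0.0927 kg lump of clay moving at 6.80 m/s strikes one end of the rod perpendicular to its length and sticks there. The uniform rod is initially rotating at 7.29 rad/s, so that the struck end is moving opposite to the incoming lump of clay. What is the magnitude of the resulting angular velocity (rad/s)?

|ω_f| ≈ 6.16 rad/s

The axle reaction passes through the pivot and exerts no torque about it; angular momentum about the pivot is conserved through the impact.
I_p = (1/12)(3.13)(2.08)² = 1.128 kg·m². Taking the sense of the lump of clay's angular momentum as positive, L_{lump} = m v R = (0.0927)(6.80)(2.08/2) = 0.6556 kg·m²/s.
L_i = −I_p ω_p + m v R = −(1.128)(7.29) + 0.6556 = -7.571 kg·m²/s.
After sticking, I_f = I_p + m R² = 1.128 + (0.0927)(2.08/2)² = 1.229 kg·m².
ω_f = L_i / I_f = -7.571 / 1.229 = -6.162 rad/s.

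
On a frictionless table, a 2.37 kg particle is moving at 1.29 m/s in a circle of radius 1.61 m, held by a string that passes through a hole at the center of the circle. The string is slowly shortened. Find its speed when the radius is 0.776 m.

The only horizontal force on the mass is along the cord (radial), so it exerts no torque about the hole and angular momentum m v r is conserved.
v₂ = v₁ r₁ / r₂ = (1.29)(1.61) / (0.776) = 2.676 m/s.

v₂ ≈ 2.68 m/s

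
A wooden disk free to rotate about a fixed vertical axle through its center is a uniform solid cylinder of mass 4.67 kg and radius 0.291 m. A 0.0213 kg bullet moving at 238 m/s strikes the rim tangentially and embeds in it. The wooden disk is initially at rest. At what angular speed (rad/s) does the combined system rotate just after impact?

|ω_f| ≈ 7.39 rad/s

The axle reaction passes through the axle and exerts no torque about it; angular momentum about the axle is conserved through the impact.
I_p = ½(4.67)(0.291)² = 0.1977 kg·m². Taking the sense of the bullet's angular momentum as positive, L_{bullet} = m v R = (0.0213)(238)(0.291) = 1.475 kg·m²/s.
L_i = 0 + 1.475 = 1.475 kg·m²/s.
After sticking, I_f = I_p + m R² = 0.1977 + (0.0213)(0.291)² = 0.1995 kg·m².
ω_f = L_i / I_f = 1.475 / 0.1995 = 7.393 rad/s.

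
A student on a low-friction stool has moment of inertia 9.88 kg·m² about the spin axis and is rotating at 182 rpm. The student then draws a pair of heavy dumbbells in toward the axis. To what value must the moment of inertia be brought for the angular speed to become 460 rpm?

No external torque acts about the spin axis, so angular momentum is conserved.
I₂ = I₁ω₁ / ω₂ = (9.88)(182) / (460) = 3.909 kg·m².

I₂ ≈ 3.91 kg·m²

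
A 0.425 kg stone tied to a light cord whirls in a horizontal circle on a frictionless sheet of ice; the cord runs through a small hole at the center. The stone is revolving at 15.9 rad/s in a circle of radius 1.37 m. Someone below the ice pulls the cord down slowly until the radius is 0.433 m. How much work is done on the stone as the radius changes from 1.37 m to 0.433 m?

No torque about the axis ⇒ m r₁² ω₁ = m r₂² ω₂.
ω₂ = ω₁ (r₁/r₂)² = (15.9)(1.37/0.433)² = 159.2 rad/s.
W = ΔKE = ½m(v₂² − v₁²) = 908.6 J.

W ≈ 909 J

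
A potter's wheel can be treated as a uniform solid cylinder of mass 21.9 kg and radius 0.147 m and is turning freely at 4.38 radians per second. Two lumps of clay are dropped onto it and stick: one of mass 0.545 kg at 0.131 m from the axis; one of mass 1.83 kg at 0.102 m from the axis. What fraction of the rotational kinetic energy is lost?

fraction ≈ 0.107

No external torque acts about the axis; L_before = L_after.
I_p = ½(21.9)(0.147)² = 0.2366 kg·m².
Added inertia Σmr² = (0.545)(0.131)² + (1.83)(0.102)² = 0.02839 kg·m²; I_f = 0.2366 + 0.02839 = 0.2650 kg·m².
ω_f = I_p ω_i / I_f = (0.2366)(4.38) / 0.2650 = 3.911 rad/s.
KE_i = ½(0.2366)(4.380 rad/s)² = 2.270 J; KE_f = ½(0.2650)(3.911)² = 2.027 J.
Fraction lost = 0.1071.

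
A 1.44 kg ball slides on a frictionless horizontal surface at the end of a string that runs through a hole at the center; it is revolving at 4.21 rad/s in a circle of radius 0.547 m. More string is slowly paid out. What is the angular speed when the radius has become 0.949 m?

ω₂ ≈ 1.40 rad/s

The constraining force is radial, so m r² ω about the center is conserved.
ω₂ = ω₁ (r₁/r₂)² = (4.21)(0.547/0.949)² = 1.399 rad/s.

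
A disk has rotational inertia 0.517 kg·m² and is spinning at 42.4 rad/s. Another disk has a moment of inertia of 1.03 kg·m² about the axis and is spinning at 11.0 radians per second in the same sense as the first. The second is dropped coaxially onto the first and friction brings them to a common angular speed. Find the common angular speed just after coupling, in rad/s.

No external torque acts about the common axis, so total angular momentum is conserved.
Taking A's sense as positive: L = (0.5170)(42.4) + (1.030)(11.0) = 33.25 kg·m²·rad/s.
Combined I = 0.5170 + 1.030 = 1.547 kg·m².
ω_f = L / I = 33.25 / 1.547 = 21.49 rad/s.

|ω_f| ≈ 21.5 rad/s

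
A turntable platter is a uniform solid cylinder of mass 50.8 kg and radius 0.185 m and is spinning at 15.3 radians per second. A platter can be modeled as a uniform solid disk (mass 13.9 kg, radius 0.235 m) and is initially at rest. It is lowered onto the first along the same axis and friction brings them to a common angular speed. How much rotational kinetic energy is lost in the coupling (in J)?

ΔKE lost ≈ 31.2 J

The coupling torques are internal; angular momentum about the shared axis is conserved.
Moments of inertia: I_A = ½(50.8)(0.185)² = 0.8693 kg·m²; I_B = ½(13.9)(0.235)² = 0.3838 kg·m².
Taking A's sense as positive: L = (0.8693)(15.3) = 13.30 kg·m²·rad/s.
Combined I = 0.8693 + 0.3838 = 1.253 kg·m².
ω_f = L / I = 13.30 / 1.253 = 10.61 rad/s.
KE_i = ½ΣIω² = 101.7 J; KE_f = ½(1.253)(10.61)² = 70.58 J.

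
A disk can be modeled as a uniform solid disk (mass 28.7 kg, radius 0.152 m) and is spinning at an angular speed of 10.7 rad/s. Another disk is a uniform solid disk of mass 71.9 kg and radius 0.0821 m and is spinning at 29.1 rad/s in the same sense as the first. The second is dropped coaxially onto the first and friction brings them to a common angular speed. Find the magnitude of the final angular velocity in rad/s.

|ω_f| ≈ 18.5 rad/s

No external torque acts about the common axis, so total angular momentum is conserved.
Moments of inertia: I_A = ½(28.7)(0.152)² = 0.3315 kg·m²; I_B = ½(71.9)(0.0821)² = 0.2423 kg·m².
Taking A's sense as positive: L = (0.3315)(10.7) + (0.2423)(29.1) = 10.60 kg·m²·rad/s.
Combined I = 0.3315 + 0.2423 = 0.5739 kg·m².
ω_f = L / I = 10.60 / 0.5739 = 18.47 rad/s.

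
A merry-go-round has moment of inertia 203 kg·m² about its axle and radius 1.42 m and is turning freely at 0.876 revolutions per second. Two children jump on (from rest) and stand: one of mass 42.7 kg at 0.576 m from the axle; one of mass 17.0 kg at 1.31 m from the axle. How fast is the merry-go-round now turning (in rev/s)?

ω_f ≈ 0.722 rev/s

No external torque acts about the axle; L_before = L_after.
Added inertia Σmr² = (42.7)(0.576)² + (17.0)(1.31)² = 43.34 kg·m²; I_f = 203.0 + 43.34 = 246.3 kg·m².
ω_f = I_p ω_i / I_f = (203.0)(0.876) / 246.3 = 0.7219 rev/s.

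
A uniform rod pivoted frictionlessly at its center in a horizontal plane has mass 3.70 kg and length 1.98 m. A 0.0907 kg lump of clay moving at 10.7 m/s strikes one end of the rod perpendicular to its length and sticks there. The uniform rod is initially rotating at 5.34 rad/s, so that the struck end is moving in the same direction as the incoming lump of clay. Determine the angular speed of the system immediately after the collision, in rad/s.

|ω_f| ≈ 5.71 rad/s

About the pivot the impulsive forces during the collision are internal, so angular momentum about that axis is conserved.
I_p = (1/12)(3.70)(1.98)² = 1.209 kg·m². Taking the sense of the lump of clay's angular momentum as positive, L_{lump} = m v R = (0.0907)(10.7)(1.98/2) = 0.9608 kg·m²/s.
L_i = +I_p ω_p + m v R = +(1.209)(5.34) + 0.9608 = 7.416 kg·m²/s.
After sticking, I_f = I_p + m R² = 1.209 + (0.0907)(1.98/2)² = 1.298 kg·m².
ω_f = L_i / I_f = 7.416 / 1.298 = 5.715 rad/s.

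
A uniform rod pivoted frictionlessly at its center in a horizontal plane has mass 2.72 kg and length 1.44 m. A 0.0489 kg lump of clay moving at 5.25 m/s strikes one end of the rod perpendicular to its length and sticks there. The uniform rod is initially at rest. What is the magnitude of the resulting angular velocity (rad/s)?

The axle reaction passes through the pivot and exerts no torque about it; angular momentum about the pivot is conserved through the impact.
I_p = (1/12)(2.72)(1.44)² = 0.4700 kg·m². Taking the sense of the lump of clay's angular momentum as positive, L_{lump} = m v R = (0.0489)(5.25)(1.44/2) = 0.1848 kg·m²/s.
L_i = 0 + 0.1848 = 0.1848 kg·m²/s.
After sticking, I_f = I_p + m R² = 0.4700 + (0.0489)(1.44/2)² = 0.4954 kg·m².
ω_f = L_i / I_f = 0.1848 / 0.4954 = 0.3731 rad/s.

|ω_f| ≈ 0.373 rad/s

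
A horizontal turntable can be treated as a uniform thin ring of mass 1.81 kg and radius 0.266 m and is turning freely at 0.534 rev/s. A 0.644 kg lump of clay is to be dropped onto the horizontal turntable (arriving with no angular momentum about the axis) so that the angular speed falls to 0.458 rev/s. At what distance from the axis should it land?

No external torque acts about the axis; L_before = L_after.
I_p = (1.81)(0.266)² = 0.1281 kg·m².
I_p ω_i = (I_p + m r²) ω_f ⇒ m r² = I_p(ω_i/ω_f − 1) = 0.1281(0.534/0.458 − 1) = 0.02125 kg·m².
r = √(0.02125/0.644) = 0.1817 m.

r ≈ 0.182 m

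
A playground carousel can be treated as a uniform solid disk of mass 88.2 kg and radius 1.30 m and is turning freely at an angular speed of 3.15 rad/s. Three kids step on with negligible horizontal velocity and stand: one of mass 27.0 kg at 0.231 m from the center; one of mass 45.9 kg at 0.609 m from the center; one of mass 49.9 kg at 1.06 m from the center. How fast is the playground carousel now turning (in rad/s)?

ω_f ≈ 1.57 rad/s

No external torque acts about the center; L_before = L_after.
I_p = ½(88.2)(1.30)² = 74.53 kg·m².
Added inertia Σmr² = (27.0)(0.231)² + (45.9)(0.609)² + (49.9)(1.06)² = 74.53 kg·m²; I_f = 74.53 + 74.53 = 149.1 kg·m².
ω_f = I_p ω_i / I_f = (74.53)(3.15) / 149.1 = 1.575 rad/s.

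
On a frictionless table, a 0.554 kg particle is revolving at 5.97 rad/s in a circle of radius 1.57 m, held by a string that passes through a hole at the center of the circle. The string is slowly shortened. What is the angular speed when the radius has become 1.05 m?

ω₂ ≈ 13.3 rad/s

The constraining force is radial, so m r² ω about the center is conserved.
ω₂ = ω₁ (r₁/r₂)² = (5.97)(1.57/1.05)² = 13.35 rad/s.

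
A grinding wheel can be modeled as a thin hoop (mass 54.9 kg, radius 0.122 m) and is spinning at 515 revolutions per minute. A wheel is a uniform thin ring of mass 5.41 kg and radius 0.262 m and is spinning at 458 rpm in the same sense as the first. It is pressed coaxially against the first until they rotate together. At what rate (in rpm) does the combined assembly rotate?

|ω_f| ≈ 497 rpm

No external torque acts about the common axis, so total angular momentum is conserved.
Moments of inertia: I_A = (54.9)(0.122)² = 0.8171 kg·m²; I_B = (5.41)(0.262)² = 0.3714 kg·m².
Taking A's sense as positive: L = (0.8171)(515) + (0.3714)(458) = 590.9 kg·m²·rpm.
Combined I = 0.8171 + 0.3714 = 1.188 kg·m².
ω_f = L / I = 590.9 / 1.188 = 497.2 rpm.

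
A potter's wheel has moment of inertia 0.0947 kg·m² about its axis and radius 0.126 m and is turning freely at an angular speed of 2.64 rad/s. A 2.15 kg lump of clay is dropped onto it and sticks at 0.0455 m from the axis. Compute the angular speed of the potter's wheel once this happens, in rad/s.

No external torque acts about the axis; L_before = L_after.
Added inertia Σmr² = (2.15)(0.0455)² = 0.004451 kg·m²; I_f = 0.09470 + 0.004451 = 0.09915 kg·m².
ω_f = I_p ω_i / I_f = (0.09470)(2.64) / 0.09915 = 2.521 rad/s.

ω_f ≈ 2.52 rad/s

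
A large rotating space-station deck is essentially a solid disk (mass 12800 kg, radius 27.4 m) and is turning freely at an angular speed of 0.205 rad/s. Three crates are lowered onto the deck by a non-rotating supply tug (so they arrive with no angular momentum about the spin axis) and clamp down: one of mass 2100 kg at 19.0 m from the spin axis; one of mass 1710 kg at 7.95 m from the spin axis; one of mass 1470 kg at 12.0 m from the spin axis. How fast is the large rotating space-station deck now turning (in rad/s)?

The added mass arrives with no angular momentum about the spin axis, and any external torque about the spin axis is negligible, so the system's angular momentum is conserved.
I_p = ½(12800)(27.4)² = 4.805e+06 kg·m².
Added inertia Σmr² = (2100)(19.0)² + (1710)(7.95)² + (1470)(12.0)² = 1.078e+06 kg·m²; I_f = 4.805e+06 + 1.078e+06 = 5.883e+06 kg·m².
ω_f = I_p ω_i / I_f = (4.805e+06)(0.205) / 5.883e+06 = 0.1674 rad/s.

ω_f ≈ 0.167 rad/s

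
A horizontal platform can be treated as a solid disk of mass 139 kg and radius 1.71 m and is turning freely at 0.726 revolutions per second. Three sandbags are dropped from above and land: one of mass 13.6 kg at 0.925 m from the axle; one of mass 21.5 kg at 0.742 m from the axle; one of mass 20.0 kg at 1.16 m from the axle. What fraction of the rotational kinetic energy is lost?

fraction ≈ 0.199

No external torque acts about the axle; L_before = L_after.
I_p = ½(139)(1.71)² = 203.2 kg·m².
Added inertia Σmr² = (13.6)(0.925)² + (21.5)(0.742)² + (20.0)(1.16)² = 50.39 kg·m²; I_f = 203.2 + 50.39 = 253.6 kg·m².
ω_f = I_p ω_i / I_f = (203.2)(0.726) / 253.6 = 0.5818 rev/s.
KE_i = ½(203.2)(4.562 rad/s)² = 2114 J; KE_f = ½(253.6)(3.655)² = 1694 J.
Fraction lost = 0.1987.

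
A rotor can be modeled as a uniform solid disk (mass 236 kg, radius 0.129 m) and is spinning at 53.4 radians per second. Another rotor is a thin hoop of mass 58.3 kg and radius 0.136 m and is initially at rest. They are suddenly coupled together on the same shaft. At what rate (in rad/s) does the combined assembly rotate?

|ω_f| ≈ 34.5 rad/s

The coupling torques are internal; angular momentum about the shared axis is conserved.
Moments of inertia: I_A = ½(236)(0.129)² = 1.964 kg·m²; I_B = (58.3)(0.136)² = 1.078 kg·m².
Taking A's sense as positive: L = (1.964)(53.4) = 104.9 kg·m²·rad/s.
Combined I = 1.964 + 1.078 = 3.042 kg·m².
ω_f = L / I = 104.9 / 3.042 = 34.47 rad/s.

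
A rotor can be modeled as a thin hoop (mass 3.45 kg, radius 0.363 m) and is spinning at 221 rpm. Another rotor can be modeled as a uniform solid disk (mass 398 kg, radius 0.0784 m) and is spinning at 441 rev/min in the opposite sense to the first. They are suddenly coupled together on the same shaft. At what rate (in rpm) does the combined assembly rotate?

|ω_f| ≈ 262 rpm

The coupling torques are internal; angular momentum about the shared axis is conserved.
Moments of inertia: I_A = (3.45)(0.363)² = 0.4546 kg·m²; I_B = ½(398)(0.0784)² = 1.223 kg·m².
Taking A's sense as positive: L = (0.4546)(221) − (1.223)(441) = -438.9 kg·m²·rpm.
Combined I = 0.4546 + 1.223 = 1.678 kg·m².
ω_f = L / I = -438.9 / 1.678 = -261.6 rpm.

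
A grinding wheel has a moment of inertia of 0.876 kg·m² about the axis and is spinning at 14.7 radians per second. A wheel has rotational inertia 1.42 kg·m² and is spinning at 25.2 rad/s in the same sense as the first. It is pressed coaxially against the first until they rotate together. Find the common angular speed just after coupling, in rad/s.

|ω_f| ≈ 21.2 rad/s

The coupling torques are internal; angular momentum about the shared axis is conserved.
Taking A's sense as positive: L = (0.8760)(14.7) + (1.420)(25.2) = 48.66 kg·m²·rad/s.
Combined I = 0.8760 + 1.420 = 2.296 kg·m².
ω_f = L / I = 48.66 / 2.296 = 21.19 rad/s.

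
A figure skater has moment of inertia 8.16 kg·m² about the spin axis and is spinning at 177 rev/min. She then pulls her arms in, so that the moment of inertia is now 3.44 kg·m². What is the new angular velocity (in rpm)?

ω₂ ≈ 420 rpm

Angular momentum about the spin axis is conserved since the torque about it is zero.
ω₂ = I₁ω₁ / I₂ = (8.160)(177 rpm) / (3.440) = 419.9 rpm.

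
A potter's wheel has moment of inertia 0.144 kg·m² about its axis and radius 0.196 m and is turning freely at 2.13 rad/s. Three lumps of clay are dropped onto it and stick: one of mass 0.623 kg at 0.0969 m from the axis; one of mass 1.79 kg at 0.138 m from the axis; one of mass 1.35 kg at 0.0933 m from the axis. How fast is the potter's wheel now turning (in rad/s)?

No external torque acts about the axis; L_before = L_after.
Added inertia Σmr² = (0.623)(0.0969)² + (1.79)(0.138)² + (1.35)(0.0933)² = 0.05169 kg·m²; I_f = 0.1440 + 0.05169 = 0.1957 kg·m².
ω_f = I_p ω_i / I_f = (0.1440)(2.13) / 0.1957 = 1.567 rad/s.

ω_f ≈ 1.57 rad/s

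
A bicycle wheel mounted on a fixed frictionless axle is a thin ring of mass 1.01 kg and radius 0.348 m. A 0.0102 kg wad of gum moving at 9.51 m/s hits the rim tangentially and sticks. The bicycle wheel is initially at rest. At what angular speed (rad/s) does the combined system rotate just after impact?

The axle reaction passes through the axle and exerts no torque about it; angular momentum about the axle is conserved through the impact.
I_p = (1.01)(0.348)² = 0.1223 kg·m². Taking the sense of the wad of gum's angular momentum as positive, L_{wad} = m v R = (0.0102)(9.51)(0.348) = 0.03376 kg·m²/s.
L_i = 0 + 0.03376 = 0.03376 kg·m²/s.
After sticking, I_f = I_p + m R² = 0.1223 + (0.0102)(0.348)² = 0.1236 kg·m².
ω_f = L_i / I_f = 0.03376 / 0.1236 = 0.2732 rad/s.

|ω_f| ≈ 0.273 rad/s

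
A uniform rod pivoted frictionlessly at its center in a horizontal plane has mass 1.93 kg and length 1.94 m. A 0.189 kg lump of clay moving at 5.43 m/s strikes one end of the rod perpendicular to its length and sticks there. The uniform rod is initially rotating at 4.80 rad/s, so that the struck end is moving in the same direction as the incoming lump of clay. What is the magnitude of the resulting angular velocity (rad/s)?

|ω_f| ≈ 4.98 rad/s

The axle reaction passes through the pivot and exerts no torque about it; angular momentum about the pivot is conserved through the impact.
I_p = (1/12)(1.93)(1.94)² = 0.6053 kg·m². Taking the sense of the lump of clay's angular momentum as positive, L_{lump} = m v R = (0.189)(5.43)(1.94/2) = 0.9955 kg·m²/s.
L_i = +I_p ω_p + m v R = +(0.6053)(4.80) + 0.9955 = 3.901 kg·m²/s.
After sticking, I_f = I_p + m R² = 0.6053 + (0.189)(1.94/2)² = 0.7831 kg·m².
ω_f = L_i / I_f = 3.901 / 0.7831 = 4.981 rad/s.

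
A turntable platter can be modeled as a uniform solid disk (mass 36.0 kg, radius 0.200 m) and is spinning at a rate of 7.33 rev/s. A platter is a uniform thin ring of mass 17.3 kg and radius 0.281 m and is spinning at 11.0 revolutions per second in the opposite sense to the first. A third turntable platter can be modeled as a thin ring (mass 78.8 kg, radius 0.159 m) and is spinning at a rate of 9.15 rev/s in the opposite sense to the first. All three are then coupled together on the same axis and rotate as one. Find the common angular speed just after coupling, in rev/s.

|ω_f| ≈ 6.86 rev/s

The coupling torques are internal; angular momentum about the shared axis is conserved.
Moments of inertia: I_A = ½(36.0)(0.200)² = 0.7200 kg·m²; I_B = (17.3)(0.281)² = 1.366 kg·m²; I_C = (78.8)(0.159)² = 1.992 kg·m².
Taking A's sense as positive: L = (0.7200)(7.33) − (1.366)(11.0) − (1.992)(9.15) = -27.98 kg·m²·rev/s.
Combined I = 0.7200 + 1.366 + 1.992 = 4.078 kg·m².
ω_f = L / I = -27.98 / 4.078 = -6.860 rev/s.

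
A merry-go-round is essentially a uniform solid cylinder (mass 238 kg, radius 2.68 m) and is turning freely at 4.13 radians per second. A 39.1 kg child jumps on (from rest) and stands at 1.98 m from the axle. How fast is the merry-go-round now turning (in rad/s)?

ω_f ≈ 3.50 rad/s

The added mass arrives with no angular momentum about the axle, and any external torque about the axle is negligible, so the system's angular momentum is conserved.
I_p = ½(238)(2.68)² = 854.7 kg·m².
Added inertia Σmr² = (39.1)(1.98)² = 153.3 kg·m²; I_f = 854.7 + 153.3 = 1008 kg·m².
ω_f = I_p ω_i / I_f = (854.7)(4.13) / 1008 = 3.502 rad/s.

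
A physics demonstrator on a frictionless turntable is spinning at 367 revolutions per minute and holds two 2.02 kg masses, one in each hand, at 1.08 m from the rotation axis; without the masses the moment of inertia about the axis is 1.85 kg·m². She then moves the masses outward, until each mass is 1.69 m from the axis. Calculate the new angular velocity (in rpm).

With no external torque about the axis, L is conserved: I₁ω₁ = I₂ω₂.
I₁ = 1.85 + 2(2.02)(1.08)² = 6.562 kg·m²; I₂ = 1.85 + 2(2.02)(1.69)² = 13.39 kg·m².
ω₂ = I₁ω₁ / I₂ = (6.562)(367 rpm) / (13.39) = 179.9 rpm.

ω₂ ≈ 180 rpm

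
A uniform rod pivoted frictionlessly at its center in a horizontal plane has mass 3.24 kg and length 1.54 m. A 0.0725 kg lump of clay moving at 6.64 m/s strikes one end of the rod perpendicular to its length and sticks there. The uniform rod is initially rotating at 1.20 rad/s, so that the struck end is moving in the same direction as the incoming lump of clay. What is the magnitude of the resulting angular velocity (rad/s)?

The axle reaction passes through the pivot and exerts no torque about it; angular momentum about the pivot is conserved through the impact.
I_p = (1/12)(3.24)(1.54)² = 0.6403 kg·m². Taking the sense of the lump of clay's angular momentum as positive, L_{lump} = m v R = (0.0725)(6.64)(1.54/2) = 0.3707 kg·m²/s.
L_i = +I_p ω_p + m v R = +(0.6403)(1.20) + 0.3707 = 1.139 kg·m²/s.
After sticking, I_f = I_p + m R² = 0.6403 + (0.0725)(1.54/2)² = 0.6833 kg·m².
ω_f = L_i / I_f = 1.139 / 0.6833 = 1.667 rad/s.

|ω_f| ≈ 1.67 rad/s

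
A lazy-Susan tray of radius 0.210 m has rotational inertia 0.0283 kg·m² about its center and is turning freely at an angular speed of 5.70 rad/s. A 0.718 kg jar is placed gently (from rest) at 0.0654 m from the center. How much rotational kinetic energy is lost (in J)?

energy lost ≈ 0.0450 J

The added mass arrives with no angular momentum about the center, and any external torque about the center is negligible, so the system's angular momentum is conserved.
Added inertia Σmr² = (0.718)(0.0654)² = 0.003071 kg·m²; I_f = 0.02830 + 0.003071 = 0.03137 kg·m².
ω_f = I_p ω_i / I_f = (0.02830)(5.70) / 0.03137 = 5.142 rad/s.
KE_i = ½(0.02830)(5.700 rad/s)² = 0.4597 J; KE_f = ½(0.03137)(5.142)² = 0.4147 J.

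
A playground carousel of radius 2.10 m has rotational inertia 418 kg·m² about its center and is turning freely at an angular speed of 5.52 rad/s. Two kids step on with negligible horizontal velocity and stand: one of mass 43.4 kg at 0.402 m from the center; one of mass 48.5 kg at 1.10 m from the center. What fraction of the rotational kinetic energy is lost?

fraction ≈ 0.136

No external torque acts about the center; L_before = L_after.
Added inertia Σmr² = (43.4)(0.402)² + (48.5)(1.10)² = 65.70 kg·m²; I_f = 418.0 + 65.70 = 483.7 kg·m².
ω_f = I_p ω_i / I_f = (418.0)(5.52) / 483.7 = 4.770 rad/s.
KE_i = ½(418.0)(5.520 rad/s)² = 6368 J; KE_f = ½(483.7)(4.770)² = 5503 J.
Fraction lost = 0.1358.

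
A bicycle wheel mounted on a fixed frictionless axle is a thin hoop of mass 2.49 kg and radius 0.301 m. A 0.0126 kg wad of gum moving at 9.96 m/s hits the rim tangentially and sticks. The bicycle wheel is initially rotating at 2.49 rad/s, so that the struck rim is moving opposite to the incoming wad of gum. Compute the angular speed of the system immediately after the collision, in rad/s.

The axle reaction passes through the axle and exerts no torque about it; angular momentum about the axle is conserved through the impact.
I_p = (2.49)(0.301)² = 0.2256 kg·m². Taking the sense of the wad of gum's angular momentum as positive, L_{wad} = m v R = (0.0126)(9.96)(0.301) = 0.03777 kg·m²/s.
L_i = −I_p ω_p + m v R = −(0.2256)(2.49) + 0.03777 = -0.5240 kg·m²/s.
After sticking, I_f = I_p + m R² = 0.2256 + (0.0126)(0.301)² = 0.2267 kg·m².
ω_f = L_i / I_f = -0.5240 / 0.2267 = -2.311 rad/s.

|ω_f| ≈ 2.31 rad/s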